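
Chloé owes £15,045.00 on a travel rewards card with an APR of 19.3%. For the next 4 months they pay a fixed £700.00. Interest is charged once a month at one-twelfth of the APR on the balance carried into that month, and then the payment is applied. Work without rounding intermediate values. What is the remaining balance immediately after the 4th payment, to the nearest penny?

£13,168.22

Monthly rate r = 19.3%/12 = 1.60833% = 0.0160833.
Each month: B ← B·(1+r) − £700.00.
Month 1: interest £241.97; balance after payment £14,586.97.
Month 2: interest £234.61; balance after payment £14,121.58.
Month 3: interest £227.12; balance after payment £13,648.70.
Month 4: interest £219.52; balance after payment £13,168.22.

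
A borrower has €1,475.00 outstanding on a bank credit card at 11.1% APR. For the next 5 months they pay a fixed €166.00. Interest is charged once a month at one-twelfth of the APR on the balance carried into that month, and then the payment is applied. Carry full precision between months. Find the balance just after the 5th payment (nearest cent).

Monthly rate r = 11.1%/12 = 0.925% = 0.00925.
Each month: B ← B·(1+r) − €166.00.
Month 1: interest €13.64; balance after payment €1,322.64.
Month 2: interest €12.23; balance after payment €1,168.88.
Month 3: interest €10.81; balance after payment €1,013.69.
Month 4: interest €9.38; balance after payment €857.07.
Month 5: interest €7.93; balance after payment €698.99.

€698.99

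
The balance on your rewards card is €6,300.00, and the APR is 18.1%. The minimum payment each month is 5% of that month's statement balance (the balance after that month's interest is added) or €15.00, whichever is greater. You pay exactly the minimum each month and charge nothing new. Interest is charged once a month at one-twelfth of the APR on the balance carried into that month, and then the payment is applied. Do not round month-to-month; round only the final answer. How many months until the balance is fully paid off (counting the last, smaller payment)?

108 months

Monthly rate r = 18.1%/12 = 1.50833% = 0.0150833.
While 5% of the post-interest balance exceeds €15.00, each month B ← (B·(1+r))·(1 − 0.05), i.e. B shrinks by the factor (1+r)·0.95 = 0.96433.
This holds for months 1–85. Entering month 86 the balance is €287.40; 5% of the post-interest balance is now below €15.00, so the flat €15.00 minimum applies from here.
From month 86 a fixed €15.00 at rate r clears €287.40 in 23 more payments. Total: 85 + 23 = 108 months.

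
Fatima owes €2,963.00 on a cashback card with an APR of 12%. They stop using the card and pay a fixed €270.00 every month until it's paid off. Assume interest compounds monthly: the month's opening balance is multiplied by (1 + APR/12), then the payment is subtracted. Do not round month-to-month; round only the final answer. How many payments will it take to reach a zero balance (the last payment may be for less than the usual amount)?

Monthly rate r = 12%/12 = 1% = 0.01.
Recurrence: B ← B·(1+r) − €270.00.
Month 1: interest €29.63; balance after payment €2,722.63.
Month 2: interest €27.23; balance after payment €2,479.86.
Closed form: n = −ln(1 − rB₀/P)/ln(1+r) = −ln(0.89026)/ln(1.01) ≈ 11.682, so the balance reaches zero during payment 12.

12 payments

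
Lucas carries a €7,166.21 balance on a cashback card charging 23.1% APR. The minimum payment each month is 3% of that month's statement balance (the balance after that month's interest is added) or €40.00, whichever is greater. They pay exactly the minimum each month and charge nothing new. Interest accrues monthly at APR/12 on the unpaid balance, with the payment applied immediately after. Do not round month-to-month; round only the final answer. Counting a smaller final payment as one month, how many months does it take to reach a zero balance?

202 months

Monthly rate r = 23.1%/12 = 1.925% = 0.01925.
While 3% of the post-interest balance exceeds €40.00, each month B ← (B·(1+r))·(1 − 0.03), i.e. B shrinks by the factor (1+r)·0.97 = 0.98867.
This holds for months 1–150. Entering month 151 the balance is €1,297.65; 3% of the post-interest balance is now below €40.00, so the flat €40.00 minimum applies from here.
From month 151 a fixed €40.00 at rate r clears €1,297.65 in 52 more payments. Total: 150 + 52 = 202 months.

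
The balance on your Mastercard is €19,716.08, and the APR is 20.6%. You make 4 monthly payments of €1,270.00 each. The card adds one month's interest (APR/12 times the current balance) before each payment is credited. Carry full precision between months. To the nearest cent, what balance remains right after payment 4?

Monthly rate r = 20.6%/12 = 1.71667% = 0.0171667.
Each month: B ← B·(1+r) − €1,270.00.
Month 1: interest €338.46; balance after payment €18,784.54.
Month 2: interest €322.47; balance after payment €17,837.01.
Month 3: interest €306.20; balance after payment €16,873.21.
Month 4: interest €289.66; balance after payment €15,892.87.

€15,892.87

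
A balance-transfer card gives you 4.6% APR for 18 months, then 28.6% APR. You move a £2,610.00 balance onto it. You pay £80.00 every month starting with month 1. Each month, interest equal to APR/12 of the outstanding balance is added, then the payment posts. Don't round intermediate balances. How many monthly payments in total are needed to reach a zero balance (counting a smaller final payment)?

Promo months 1–18 at r₀ = 4.6%/12 = 0.00383333; months 19+ at r₁ = 28.6%/12 = 0.0238333.
After month 18: iterate B ← B·(1+r₀) − £80.00 for 18 months → £1,308.19.
Then at r₁ with £80.00/mo: n₂ = −ln(1 − r₁·B/P)/ln(1+r₁) ≈ 20.97 → 21 more payments.

39 payments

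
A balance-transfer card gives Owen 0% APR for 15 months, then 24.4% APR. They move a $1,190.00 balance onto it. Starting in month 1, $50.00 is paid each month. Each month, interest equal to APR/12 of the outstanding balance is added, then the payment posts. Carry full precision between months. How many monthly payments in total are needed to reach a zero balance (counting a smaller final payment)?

Promo months 1–15 at r₀ = 0%/12 = 0; months 16+ at r₁ = 24.4%/12 = 0.0203333.
After month 15 (no interest yet): B = $1,190.00 − 15·$50.00 = $440.00.
Then at r₁ with $50.00/mo: n₂ = −ln(1 − r₁·B/P)/ln(1+r₁) ≈ 9.79 → 10 more payments.

25 months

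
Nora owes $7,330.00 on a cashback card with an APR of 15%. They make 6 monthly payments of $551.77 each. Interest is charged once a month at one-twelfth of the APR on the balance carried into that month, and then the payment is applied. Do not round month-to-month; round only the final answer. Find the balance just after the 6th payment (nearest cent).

Monthly rate r = 15%/12 = 1.25% = 0.0125.
Each month: B ← B·(1+r) − $551.77.
Month 1: interest $91.62; balance after payment $6,869.85.
Month 2: interest $85.87; balance after payment $6,403.96.
Month 3: interest $80.05; balance after payment $5,932.24.
Month 4: interest $74.15; balance after payment $5,454.62.
Month 5: interest $68.18; balance after payment $4,971.03.
Month 6: interest $62.14; balance after payment $4,481.40.

$4,481.40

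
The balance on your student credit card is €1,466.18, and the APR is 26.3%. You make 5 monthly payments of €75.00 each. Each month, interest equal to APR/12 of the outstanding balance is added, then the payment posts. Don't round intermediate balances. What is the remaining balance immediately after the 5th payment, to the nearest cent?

€1,242.25

Monthly rate r = 26.3%/12 = 2.19167% = 0.0219167.
Each month: B ← B·(1+r) − €75.00.
Month 1: interest €32.13; balance after payment €1,423.31.
Month 2: interest €31.19; balance after payment €1,379.51.
Month 3: interest €30.23; balance after payment €1,334.74.
Month 4: interest €29.25; balance after payment €1,289.00.
Month 5: interest €28.25; balance after payment €1,242.25.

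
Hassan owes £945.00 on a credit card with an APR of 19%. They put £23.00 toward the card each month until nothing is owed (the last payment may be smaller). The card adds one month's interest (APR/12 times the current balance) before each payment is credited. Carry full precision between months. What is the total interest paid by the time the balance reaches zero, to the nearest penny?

£594.33

Monthly rate r = 19%/12 = 1.58333% = 0.0158333.
Payoff takes n = ⌈−ln(1 − rB₀/P)/ln(1+r)⌉ = ⌈66.927⌉ = 67 payments; the last is £21.33.
Total paid = 66·£23.00 + £21.33 = £1,539.33.
Total interest = total paid − principal = £1,539.33 − £945.00 = £594.33.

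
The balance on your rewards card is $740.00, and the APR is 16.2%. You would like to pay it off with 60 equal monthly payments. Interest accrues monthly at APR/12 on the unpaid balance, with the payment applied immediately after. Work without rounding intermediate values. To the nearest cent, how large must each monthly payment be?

$18.07

Monthly rate r = 16.2%/12 = 1.35% = 0.0135.
Level-payment amortization: P = B₀·r / (1 − (1+r)^(−n)) = 740.00·0.0135 / (1 − 1.0135^(−60)).
Denominator 1 − (1+r)^(−60) = 0.5527248.
P = 9.99 / 0.5527248 ≈ 18.07.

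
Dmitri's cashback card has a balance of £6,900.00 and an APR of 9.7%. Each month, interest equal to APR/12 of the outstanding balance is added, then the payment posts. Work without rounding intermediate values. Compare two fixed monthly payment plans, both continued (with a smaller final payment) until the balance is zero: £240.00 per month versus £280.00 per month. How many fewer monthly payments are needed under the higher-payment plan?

Monthly rate r = 9.7%/12 = 0.808333% = 0.00808333.
At £240.00/mo: n = ⌈−ln(1 − rB₀/P)/ln(1+r)⌉ = 33 payments (last £204.45); total interest = total paid − £6,900.00 = £984.45.
At £280.00/mo: 28 payments (last £166.06); total interest £826.06.
Payments saved = 33 − 28 = 5.

5 fewer payments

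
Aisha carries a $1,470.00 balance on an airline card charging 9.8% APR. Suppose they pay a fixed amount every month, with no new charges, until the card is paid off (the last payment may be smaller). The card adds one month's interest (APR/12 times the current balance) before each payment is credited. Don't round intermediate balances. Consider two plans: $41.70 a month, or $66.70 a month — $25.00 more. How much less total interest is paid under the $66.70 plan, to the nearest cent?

Monthly rate r = 9.8%/12 = 0.816667% = 0.00816667.
At $41.70/mo: n = ⌈−ln(1 − rB₀/P)/ln(1+r)⌉ = 42 payments (last $31.04); total interest = total paid − $1,470.00 = $270.74.
At $66.70/mo: 25 payments (last $26.54); total interest $157.34.
Interest saved = $270.74 − $157.34 = $113.40.

$113.40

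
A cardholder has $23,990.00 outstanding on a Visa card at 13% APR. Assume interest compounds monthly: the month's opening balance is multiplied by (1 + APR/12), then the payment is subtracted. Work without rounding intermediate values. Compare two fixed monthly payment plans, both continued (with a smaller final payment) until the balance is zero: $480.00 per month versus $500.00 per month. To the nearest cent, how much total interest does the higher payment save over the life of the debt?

Monthly rate r = 13%/12 = 1.08333% = 0.0108333.
At $480.00/mo: n = ⌈−ln(1 − rB₀/P)/ln(1+r)⌉ = 73 payments (last $172.59); total interest = total paid − $23,990.00 = $10,742.59.
At $500.00/mo: 69 payments (last $37.91); total interest $10,047.91.
Interest saved = $10,742.59 − $10,047.91 = $694.68.

$694.68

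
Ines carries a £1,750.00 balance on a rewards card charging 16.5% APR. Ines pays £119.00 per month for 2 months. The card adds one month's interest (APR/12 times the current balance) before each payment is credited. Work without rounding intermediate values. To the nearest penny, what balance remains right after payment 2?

£1,558.82

Monthly rate r = 16.5%/12 = 1.375% = 0.01375.
Each month: B ← B·(1+r) − £119.00.
Month 1: interest £24.06; balance after payment £1,655.06.
Month 2: interest £22.76; balance after payment £1,558.82.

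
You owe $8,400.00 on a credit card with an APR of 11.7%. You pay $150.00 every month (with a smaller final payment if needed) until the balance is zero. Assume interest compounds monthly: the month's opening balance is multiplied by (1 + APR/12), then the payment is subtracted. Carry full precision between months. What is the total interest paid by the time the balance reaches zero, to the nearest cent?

Monthly rate r = 11.7%/12 = 0.975% = 0.00975.
Payoff takes n = ⌈−ln(1 − rB₀/P)/ln(1+r)⌉ = ⌈81.385⌉ = 82 payments; the last is $57.89.
Total paid = 81·$150.00 + $57.89 = $12,207.89.
Total interest = total paid − principal = $12,207.89 − $8,400.00 = $3,807.89.

$3,807.89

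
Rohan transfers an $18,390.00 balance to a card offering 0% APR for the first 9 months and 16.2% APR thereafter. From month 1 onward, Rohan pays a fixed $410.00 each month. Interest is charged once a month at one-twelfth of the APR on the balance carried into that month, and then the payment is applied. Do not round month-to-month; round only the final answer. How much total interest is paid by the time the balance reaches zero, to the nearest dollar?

$5,532

Promo months 1–9 at r₀ = 0%/12 = 0; months 10+ at r₁ = 16.2%/12 = 0.0135.
After month 9 (no interest yet): B = $18,390.00 − 9·$410.00 = $14,700.00.
Then at r₁ with $410.00/mo: n₂ = −ln(1 − r₁·B/P)/ln(1+r₁) ≈ 49.34 → 50 more payments.
Total paid = 58·$410.00 + $141.91 = $23,921.91; interest = $23,921.91 − $18,390.00 = $5,531.91.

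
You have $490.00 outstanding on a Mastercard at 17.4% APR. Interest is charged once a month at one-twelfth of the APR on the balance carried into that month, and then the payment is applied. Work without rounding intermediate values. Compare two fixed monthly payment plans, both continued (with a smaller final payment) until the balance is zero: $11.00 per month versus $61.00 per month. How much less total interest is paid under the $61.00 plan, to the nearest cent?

Monthly rate r = 17.4%/12 = 1.45% = 0.0145.
At $11.00/mo: n = ⌈−ln(1 − rB₀/P)/ln(1+r)⌉ = 73 payments (last $1.31); total interest = total paid − $490.00 = $303.31.
At $61.00/mo: 9 payments (last $36.84); total interest $34.84.
Interest saved = $303.31 − $34.84 = $268.47.

$268.47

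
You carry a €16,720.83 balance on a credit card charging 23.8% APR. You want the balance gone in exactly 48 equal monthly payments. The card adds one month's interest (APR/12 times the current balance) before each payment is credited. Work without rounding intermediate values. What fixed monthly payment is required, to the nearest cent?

Monthly rate r = 23.8%/12 = 1.98333% = 0.0198333.
Level-payment amortization: P = B₀·r / (1 − (1+r)^(−n)) = 16720.83·0.0198333 / (1 − 1.01983^(−48)).
Denominator 1 − (1+r)^(−48) = 0.610418554.
P = 331.63 / 0.610418554 ≈ 543.28.

€543.28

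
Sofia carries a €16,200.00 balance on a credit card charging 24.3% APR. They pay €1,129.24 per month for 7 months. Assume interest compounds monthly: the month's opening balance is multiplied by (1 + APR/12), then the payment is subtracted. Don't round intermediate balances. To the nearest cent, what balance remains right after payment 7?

Monthly rate r = 24.3%/12 = 2.025% = 0.02025.
Each month: B ← B·(1+r) − €1,129.24.
Month 1: interest €328.05; balance after payment €15,398.81.
Month 2: interest €311.83; balance after payment €14,581.40.
Month 3: interest €295.27; balance after payment €13,747.43.
Month 4: interest €278.39; balance after payment €12,896.57.
Month 5: interest €261.16; balance after payment €12,028.49.
Month 6: interest €243.58; balance after payment €11,142.83.
Month 7: interest €225.64; balance after payment €10,239.23.

€10,239.23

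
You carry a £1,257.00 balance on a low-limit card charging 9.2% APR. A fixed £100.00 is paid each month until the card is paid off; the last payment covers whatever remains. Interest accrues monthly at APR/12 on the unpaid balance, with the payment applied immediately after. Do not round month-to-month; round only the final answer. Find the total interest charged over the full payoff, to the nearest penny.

£69.90

Monthly rate r = 9.2%/12 = 0.766667% = 0.00766667.
Payoff takes n = ⌈−ln(1 − rB₀/P)/ln(1+r)⌉ = ⌈13.268⌉ = 14 payments; the last is £26.90.
Total paid = 13·£100.00 + £26.90 = £1,326.90.
Total interest = total paid − principal = £1,326.90 − £1,257.00 = £69.90.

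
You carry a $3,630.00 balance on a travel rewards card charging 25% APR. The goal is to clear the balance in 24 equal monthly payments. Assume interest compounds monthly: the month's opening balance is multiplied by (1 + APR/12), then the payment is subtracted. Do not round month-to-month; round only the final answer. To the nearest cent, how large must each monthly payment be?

Monthly rate r = 25%/12 = 2.08333% = 0.0208333.
Level-payment amortization: P = B₀·r / (1 − (1+r)^(−n)) = 3630.00·0.0208333 / (1 − 1.02083^(−24)).
Denominator 1 − (1+r)^(−24) = 0.39034551.
P = 75.625 / 0.39034551 ≈ 193.74.

$193.74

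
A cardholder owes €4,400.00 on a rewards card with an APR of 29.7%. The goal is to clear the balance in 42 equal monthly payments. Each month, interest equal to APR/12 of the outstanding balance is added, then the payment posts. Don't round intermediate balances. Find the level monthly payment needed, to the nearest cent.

€169.66

Monthly rate r = 29.7%/12 = 2.475% = 0.02475.
Level-payment amortization: P = B₀·r / (1 − (1+r)^(−n)) = 4400.00·0.02475 / (1 − 1.02475^(−42)).
Denominator 1 − (1+r)^(−42) = 0.641864752.
P = 108.9 / 0.641864752 ≈ 169.66.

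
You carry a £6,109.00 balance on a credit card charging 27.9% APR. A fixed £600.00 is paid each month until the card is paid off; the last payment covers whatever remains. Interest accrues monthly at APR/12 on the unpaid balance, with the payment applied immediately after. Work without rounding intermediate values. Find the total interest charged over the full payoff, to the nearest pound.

£944

Monthly rate r = 27.9%/12 = 2.325% = 0.02325.
Payoff takes n = ⌈−ln(1 − rB₀/P)/ln(1+r)⌉ = ⌈11.753⌉ = 12 payments; the last is £453.24.
Total paid = 11·£600.00 + £453.24 = £7,053.24.
Total interest = total paid − principal = £7,053.24 − £6,109.00 = £944.24.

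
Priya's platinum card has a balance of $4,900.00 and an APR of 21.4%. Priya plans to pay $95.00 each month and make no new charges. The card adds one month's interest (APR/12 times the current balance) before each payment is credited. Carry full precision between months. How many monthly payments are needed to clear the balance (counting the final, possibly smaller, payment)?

Monthly rate r = 21.4%/12 = 1.78333% = 0.0178333.
Recurrence: B ← B·(1+r) − $95.00.
Month 1: interest $87.38; balance after payment $4,892.38.
Month 2: interest $87.25; balance after payment $4,884.63.
Closed form: n = −ln(1 − rB₀/P)/ln(1+r) = −ln(0.080175)/ln(1.01783) ≈ 142.765, so the balance reaches zero during payment 143.

143 months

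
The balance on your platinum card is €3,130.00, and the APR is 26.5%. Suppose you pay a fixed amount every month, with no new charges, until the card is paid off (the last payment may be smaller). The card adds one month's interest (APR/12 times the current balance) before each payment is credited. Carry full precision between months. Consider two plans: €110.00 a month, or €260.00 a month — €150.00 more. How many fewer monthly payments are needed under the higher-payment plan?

31 fewer payments

Monthly rate r = 26.5%/12 = 2.20833% = 0.0220833.
At €110.00/mo: n = ⌈−ln(1 − rB₀/P)/ln(1+r)⌉ = 46 payments (last €35.13); total interest = total paid − €3,130.00 = €1,855.13.
At €260.00/mo: 15 payments (last €38.91); total interest €548.91.
Payments saved = 46 − 15 = 31.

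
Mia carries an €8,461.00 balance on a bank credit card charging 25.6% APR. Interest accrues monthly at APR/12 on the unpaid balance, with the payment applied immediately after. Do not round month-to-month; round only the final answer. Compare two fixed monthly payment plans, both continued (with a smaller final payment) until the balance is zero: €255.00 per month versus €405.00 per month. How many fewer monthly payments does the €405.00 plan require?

Monthly rate r = 25.6%/12 = 2.13333% = 0.0213333.
At €255.00/mo: n = ⌈−ln(1 − rB₀/P)/ln(1+r)⌉ = 59 payments (last €75.00); total interest = total paid − €8,461.00 = €6,404.00.
At €405.00/mo: 28 payments (last €385.37); total interest €2,859.37.
Payments saved = 59 − 28 = 31.

31 fewer payments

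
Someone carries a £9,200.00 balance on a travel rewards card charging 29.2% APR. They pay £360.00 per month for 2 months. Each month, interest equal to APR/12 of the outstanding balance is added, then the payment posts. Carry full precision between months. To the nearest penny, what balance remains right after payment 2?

£8,924.42

Monthly rate r = 29.2%/12 = 2.43333% = 0.0243333.
Each month: B ← B·(1+r) − £360.00.
Month 1: interest £223.87; balance after payment £9,063.87.
Month 2: interest £220.55; balance after payment £8,924.42.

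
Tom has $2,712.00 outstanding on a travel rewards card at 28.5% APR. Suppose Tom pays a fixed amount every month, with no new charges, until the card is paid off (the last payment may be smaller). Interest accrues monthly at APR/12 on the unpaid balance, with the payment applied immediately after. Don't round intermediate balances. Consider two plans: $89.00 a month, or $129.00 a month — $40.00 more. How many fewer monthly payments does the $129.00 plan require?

25 fewer payments

Monthly rate r = 28.5%/12 = 2.375% = 0.02375.
At $89.00/mo: n = ⌈−ln(1 − rB₀/P)/ln(1+r)⌉ = 55 payments (last $71.41); total interest = total paid − $2,712.00 = $2,165.41.
At $129.00/mo: 30 payments (last $61.13); total interest $1,090.13.
Payments saved = 55 − 30 = 25.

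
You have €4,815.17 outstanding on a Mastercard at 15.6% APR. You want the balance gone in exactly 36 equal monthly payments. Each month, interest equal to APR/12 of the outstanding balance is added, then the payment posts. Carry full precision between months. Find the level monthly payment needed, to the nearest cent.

Monthly rate r = 15.6%/12 = 1.3% = 0.013.
Level-payment amortization: P = B₀·r / (1 − (1+r)^(−n)) = 4815.17·0.013 / (1 − 1.013^(−36)).
Denominator 1 − (1+r)^(−36) = 0.371854913.
P = 62.5972 / 0.371854913 ≈ 168.34.

€168.34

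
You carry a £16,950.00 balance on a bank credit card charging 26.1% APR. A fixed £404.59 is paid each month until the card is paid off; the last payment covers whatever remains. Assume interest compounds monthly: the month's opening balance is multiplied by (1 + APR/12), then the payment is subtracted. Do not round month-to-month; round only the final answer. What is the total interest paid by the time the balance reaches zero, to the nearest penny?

Monthly rate r = 26.1%/12 = 2.175% = 0.02175.
Payoff takes n = ⌈−ln(1 − rB₀/P)/ln(1+r)⌉ = ⌈112.534⌉ = 113 payments; the last is £217.03.
Total paid = 112·£404.59 + £217.03 = £45,531.11.
Total interest = total paid − principal = £45,531.11 − £16,950.00 = £28,581.11.

£28,581.11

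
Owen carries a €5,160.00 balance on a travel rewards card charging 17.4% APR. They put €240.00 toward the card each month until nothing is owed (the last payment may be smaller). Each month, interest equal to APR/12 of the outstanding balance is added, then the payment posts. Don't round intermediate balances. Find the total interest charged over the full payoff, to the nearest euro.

Monthly rate r = 17.4%/12 = 1.45% = 0.0145.
Payoff takes n = ⌈−ln(1 − rB₀/P)/ln(1+r)⌉ = ⌈25.952⌉ = 26 payments; the last is €228.58.
Total paid = 25·€240.00 + €228.58 = €6,228.58.
Total interest = total paid − principal = €6,228.58 − €5,160.00 = €1,068.58.

€1,069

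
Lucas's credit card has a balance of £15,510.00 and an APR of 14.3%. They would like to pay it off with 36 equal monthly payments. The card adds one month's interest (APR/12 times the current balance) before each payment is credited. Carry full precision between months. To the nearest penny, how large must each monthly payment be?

£532.36

Monthly rate r = 14.3%/12 = 1.19167% = 0.0119167.
Level-payment amortization: P = B₀·r / (1 − (1+r)^(−n)) = 15510.00·0.0119167 / (1 − 1.01192^(−36)).
Denominator 1 − (1+r)^(−36) = 0.347186635.
P = 184.828 / 0.347186635 ≈ 532.36.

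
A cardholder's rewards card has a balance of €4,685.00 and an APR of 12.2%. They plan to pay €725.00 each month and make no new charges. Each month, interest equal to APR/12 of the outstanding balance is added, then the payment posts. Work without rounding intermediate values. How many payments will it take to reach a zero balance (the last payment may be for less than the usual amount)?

Monthly rate r = 12.2%/12 = 1.01667% = 0.0101667.
Recurrence: B ← B·(1+r) − €725.00.
Month 1: interest €47.63; balance after payment €4,007.63.
Month 2: interest €40.74; balance after payment €3,323.38.
Closed form: n = −ln(1 − rB₀/P)/ln(1+r) = −ln(0.9343)/ln(1.01017) ≈ 6.718, so the balance reaches zero during payment 7.

7 months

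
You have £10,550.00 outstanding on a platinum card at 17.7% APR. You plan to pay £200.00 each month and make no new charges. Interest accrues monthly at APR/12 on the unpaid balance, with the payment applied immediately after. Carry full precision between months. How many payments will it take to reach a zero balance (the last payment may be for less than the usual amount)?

Monthly rate r = 17.7%/12 = 1.475% = 0.01475.
Recurrence: B ← B·(1+r) − £200.00.
Month 1: interest £155.61; balance after payment £10,505.61.
Month 2: interest £154.96; balance after payment £10,460.57.
Closed form: n = −ln(1 − rB₀/P)/ln(1+r) = −ln(0.22194)/ln(1.01475) ≈ 102.809, so the balance reaches zero during payment 103.

103 months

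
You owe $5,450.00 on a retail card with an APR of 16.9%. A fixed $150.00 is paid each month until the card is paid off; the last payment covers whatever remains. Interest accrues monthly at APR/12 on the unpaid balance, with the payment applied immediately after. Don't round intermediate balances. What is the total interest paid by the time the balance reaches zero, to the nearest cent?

Monthly rate r = 16.9%/12 = 1.40833% = 0.0140833.
Payoff takes n = ⌈−ln(1 − rB₀/P)/ln(1+r)⌉ = ⌈51.256⌉ = 52 payments; the last is $38.54.
Total paid = 51·$150.00 + $38.54 = $7,688.54.
Total interest = total paid − principal = $7,688.54 − $5,450.00 = $2,238.54.

$2,238.54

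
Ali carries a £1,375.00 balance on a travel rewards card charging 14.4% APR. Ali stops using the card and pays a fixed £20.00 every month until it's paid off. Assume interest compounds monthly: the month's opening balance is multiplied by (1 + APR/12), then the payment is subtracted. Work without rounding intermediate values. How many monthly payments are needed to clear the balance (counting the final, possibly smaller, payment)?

147 payments

Monthly rate r = 14.4%/12 = 1.2% = 0.012.
Recurrence: B ← B·(1+r) − £20.00.
Month 1: interest £16.50; balance after payment £1,371.50.
Month 2: interest £16.46; balance after payment £1,367.96.
Closed form: n = −ln(1 − rB₀/P)/ln(1+r) = −ln(0.175)/ln(1.012) ≈ 146.117, so the balance reaches zero during payment 147.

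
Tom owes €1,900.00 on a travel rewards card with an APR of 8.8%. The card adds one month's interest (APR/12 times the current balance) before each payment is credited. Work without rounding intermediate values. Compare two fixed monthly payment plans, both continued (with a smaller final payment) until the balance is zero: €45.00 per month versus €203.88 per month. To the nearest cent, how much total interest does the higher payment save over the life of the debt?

Monthly rate r = 8.8%/12 = 0.733333% = 0.00733333.
At €45.00/mo: n = ⌈−ln(1 − rB₀/P)/ln(1+r)⌉ = 51 payments (last €32.05); total interest = total paid − €1,900.00 = €382.05.
At €203.88/mo: 10 payments (last €140.49); total interest €75.41.
Interest saved = €382.05 − €75.41 = €306.64.

€306.64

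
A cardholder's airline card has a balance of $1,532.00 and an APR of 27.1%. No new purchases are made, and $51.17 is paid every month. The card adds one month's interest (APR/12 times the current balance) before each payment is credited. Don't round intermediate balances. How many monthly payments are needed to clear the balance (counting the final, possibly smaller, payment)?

51 payments

Monthly rate r = 27.1%/12 = 2.25833% = 0.0225833.
Recurrence: B ← B·(1+r) − $51.17.
Month 1: interest $34.60; balance after payment $1,515.43.
Month 2: interest $34.22; balance after payment $1,498.48.
Closed form: n = −ln(1 − rB₀/P)/ln(1+r) = −ln(0.32387)/ln(1.02258) ≈ 50.484, so the balance reaches zero during payment 51.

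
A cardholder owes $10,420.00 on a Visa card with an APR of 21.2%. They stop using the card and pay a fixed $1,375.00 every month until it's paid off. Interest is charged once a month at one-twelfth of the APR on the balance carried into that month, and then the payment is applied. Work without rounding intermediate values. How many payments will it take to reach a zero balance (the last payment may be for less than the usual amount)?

Monthly rate r = 21.2%/12 = 1.76667% = 0.0176667.
Recurrence: B ← B·(1+r) − $1,375.00.
Month 1: interest $184.09; balance after payment $9,229.09.
Month 2: interest $163.05; balance after payment $8,017.13.
Closed form: n = −ln(1 − rB₀/P)/ln(1+r) = −ln(0.86612)/ln(1.01767) ≈ 8.207, so the balance reaches zero during payment 9.

9 months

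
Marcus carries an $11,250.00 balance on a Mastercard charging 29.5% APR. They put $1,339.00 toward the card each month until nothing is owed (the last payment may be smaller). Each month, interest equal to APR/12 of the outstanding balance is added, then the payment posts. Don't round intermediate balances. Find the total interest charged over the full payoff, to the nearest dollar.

$1,510

Monthly rate r = 29.5%/12 = 2.45833% = 0.0245833.
Payoff takes n = ⌈−ln(1 − rB₀/P)/ln(1+r)⌉ = ⌈9.526⌉ = 10 payments; the last is $708.84.
Total paid = 9·$1,339.00 + $708.84 = $12,759.84.
Total interest = total paid − principal = $12,759.84 − $11,250.00 = $1,509.84.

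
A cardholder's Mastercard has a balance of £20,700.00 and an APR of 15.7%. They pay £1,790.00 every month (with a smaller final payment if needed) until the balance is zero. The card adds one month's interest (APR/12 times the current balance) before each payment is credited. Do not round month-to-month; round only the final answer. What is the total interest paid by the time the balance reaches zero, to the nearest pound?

Monthly rate r = 15.7%/12 = 1.30833% = 0.0130833.
Payoff takes n = ⌈−ln(1 − rB₀/P)/ln(1+r)⌉ = ⌈12.621⌉ = 13 payments; the last is £1,113.54.
Total paid = 12·£1,790.00 + £1,113.54 = £22,593.54.
Total interest = total paid − principal = £22,593.54 − £20,700.00 = £1,893.54.

£1,894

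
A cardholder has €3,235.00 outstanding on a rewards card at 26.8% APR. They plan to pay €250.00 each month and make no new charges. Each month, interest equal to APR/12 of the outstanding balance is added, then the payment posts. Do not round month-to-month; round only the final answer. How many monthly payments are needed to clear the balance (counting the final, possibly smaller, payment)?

Monthly rate r = 26.8%/12 = 2.23333% = 0.0223333.
Recurrence: B ← B·(1+r) − €250.00.
Month 1: interest €72.25; balance after payment €3,057.25.
Month 2: interest €68.28; balance after payment €2,875.53.
Closed form: n = −ln(1 − rB₀/P)/ln(1+r) = −ln(0.71101)/ln(1.02233) ≈ 15.442, so the balance reaches zero during payment 16.

16 months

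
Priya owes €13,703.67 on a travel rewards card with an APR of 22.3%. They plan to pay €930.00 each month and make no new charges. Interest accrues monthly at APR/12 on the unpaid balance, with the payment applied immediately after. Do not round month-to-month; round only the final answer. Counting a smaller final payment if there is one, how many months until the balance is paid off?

Monthly rate r = 22.3%/12 = 1.85833% = 0.0185833.
Recurrence: B ← B·(1+r) − €930.00.
Month 1: interest €254.66; balance after payment €13,028.33.
Month 2: interest €242.11; balance after payment €12,340.44.
Closed form: n = −ln(1 − rB₀/P)/ln(1+r) = −ln(0.72617)/ln(1.01858) ≈ 17.378, so the balance reaches zero during payment 18.

18 payments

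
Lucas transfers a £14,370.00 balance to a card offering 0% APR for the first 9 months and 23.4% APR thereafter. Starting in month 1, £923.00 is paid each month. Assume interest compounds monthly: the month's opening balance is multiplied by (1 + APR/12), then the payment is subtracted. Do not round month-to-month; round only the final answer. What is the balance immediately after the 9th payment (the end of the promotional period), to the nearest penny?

Promo months 1–9 at r₀ = 0%/12 = 0; months 10+ at r₁ = 23.4%/12 = 0.0195.
After month 9 (no interest yet): B = £14,370.00 − 9·£923.00 = £6,063.00.

£6,063.00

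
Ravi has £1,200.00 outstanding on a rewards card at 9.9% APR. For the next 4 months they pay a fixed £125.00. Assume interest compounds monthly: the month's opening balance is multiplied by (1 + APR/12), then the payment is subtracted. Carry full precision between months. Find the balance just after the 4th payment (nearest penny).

Monthly rate r = 9.9%/12 = 0.825% = 0.00825.
Each month: B ← B·(1+r) − £125.00.
Month 1: interest £9.90; balance after payment £1,084.90.
Month 2: interest £8.95; balance after payment £968.85.
Month 3: interest £7.99; balance after payment £851.84.
Month 4: interest £7.03; balance after payment £733.87.

£733.87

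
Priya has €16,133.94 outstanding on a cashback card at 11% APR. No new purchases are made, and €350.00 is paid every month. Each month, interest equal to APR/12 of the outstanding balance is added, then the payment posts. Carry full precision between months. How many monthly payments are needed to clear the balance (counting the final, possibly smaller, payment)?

Monthly rate r = 11%/12 = 0.916667% = 0.00916667.
Recurrence: B ← B·(1+r) − €350.00.
Month 1: interest €147.89; balance after payment €15,931.83.
Month 2: interest €146.04; balance after payment €15,727.88.
Closed form: n = −ln(1 − rB₀/P)/ln(1+r) = −ln(0.57744)/ln(1.00917) ≈ 60.181, so the balance reaches zero during payment 61.

61 months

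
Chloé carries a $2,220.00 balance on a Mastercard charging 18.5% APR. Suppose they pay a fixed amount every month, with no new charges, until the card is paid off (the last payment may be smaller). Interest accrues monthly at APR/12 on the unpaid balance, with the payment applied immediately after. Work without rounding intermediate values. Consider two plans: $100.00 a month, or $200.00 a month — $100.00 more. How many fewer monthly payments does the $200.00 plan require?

Monthly rate r = 18.5%/12 = 1.54167% = 0.0154167.
At $100.00/mo: n = ⌈−ln(1 − rB₀/P)/ln(1+r)⌉ = 28 payments (last $38.46); total interest = total paid − $2,220.00 = $518.46.
At $200.00/mo: 13 payments (last $53.87); total interest $233.87.
Payments saved = 28 − 13 = 15.

15 fewer payments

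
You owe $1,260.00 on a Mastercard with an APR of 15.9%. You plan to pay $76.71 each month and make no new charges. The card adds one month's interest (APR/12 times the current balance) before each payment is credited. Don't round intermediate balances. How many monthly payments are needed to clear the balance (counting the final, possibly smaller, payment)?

Monthly rate r = 15.9%/12 = 1.325% = 0.01325.
Recurrence: B ← B·(1+r) − $76.71.
Month 1: interest $16.70; balance after payment $1,199.98.
Month 2: interest $15.90; balance after payment $1,139.17.
Closed form: n = −ln(1 − rB₀/P)/ln(1+r) = −ln(0.78236)/ln(1.01325) ≈ 18.646, so the balance reaches zero during payment 19.

19 payments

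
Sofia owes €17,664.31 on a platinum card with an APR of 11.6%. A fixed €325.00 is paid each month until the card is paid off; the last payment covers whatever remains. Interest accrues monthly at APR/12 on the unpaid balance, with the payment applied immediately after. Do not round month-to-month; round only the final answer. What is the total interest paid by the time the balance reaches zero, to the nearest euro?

€7,514

Monthly rate r = 11.6%/12 = 0.966667% = 0.00966667.
Payoff takes n = ⌈−ln(1 − rB₀/P)/ln(1+r)⌉ = ⌈77.470⌉ = 78 payments; the last is €153.23.
Total paid = 77·€325.00 + €153.23 = €25,178.23.
Total interest = total paid − principal = €25,178.23 − €17,664.31 = €7,513.92.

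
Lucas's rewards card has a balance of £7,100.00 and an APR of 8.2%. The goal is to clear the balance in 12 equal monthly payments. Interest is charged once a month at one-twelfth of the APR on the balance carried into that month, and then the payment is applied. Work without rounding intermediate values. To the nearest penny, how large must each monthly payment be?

£618.27

Monthly rate r = 8.2%/12 = 0.683333% = 0.00683333.
Level-payment amortization: P = B₀·r / (1 − (1+r)^(−n)) = 7100.00·0.00683333 / (1 − 1.00683^(−12)).
Denominator 1 − (1+r)^(−12) = 0.0784710656.
P = 48.5167 / 0.0784710656 ≈ 618.27.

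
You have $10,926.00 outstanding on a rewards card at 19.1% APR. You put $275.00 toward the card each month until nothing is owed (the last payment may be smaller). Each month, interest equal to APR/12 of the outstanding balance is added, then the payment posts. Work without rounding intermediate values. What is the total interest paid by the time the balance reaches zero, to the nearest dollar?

$6,502

Monthly rate r = 19.1%/12 = 1.59167% = 0.0159167.
Payoff takes n = ⌈−ln(1 − rB₀/P)/ln(1+r)⌉ = ⌈63.371⌉ = 64 payments; the last is $102.59.
Total paid = 63·$275.00 + $102.59 = $17,427.59.
Total interest = total paid − principal = $17,427.59 − $10,926.00 = $6,501.59.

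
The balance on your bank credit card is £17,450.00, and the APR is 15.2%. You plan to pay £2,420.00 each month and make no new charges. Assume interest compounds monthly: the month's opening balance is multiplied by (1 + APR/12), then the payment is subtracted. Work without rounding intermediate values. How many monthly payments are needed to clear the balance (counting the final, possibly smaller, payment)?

8 payments

Monthly rate r = 15.2%/12 = 1.26667% = 0.0126667.
Recurrence: B ← B·(1+r) − £2,420.00.
Month 1: interest £221.03; balance after payment £15,251.03.
Month 2: interest £193.18; balance after payment £13,024.21.
Closed form: n = −ln(1 − rB₀/P)/ln(1+r) = −ln(0.90866)/ln(1.01267) ≈ 7.609, so the balance reaches zero during payment 8.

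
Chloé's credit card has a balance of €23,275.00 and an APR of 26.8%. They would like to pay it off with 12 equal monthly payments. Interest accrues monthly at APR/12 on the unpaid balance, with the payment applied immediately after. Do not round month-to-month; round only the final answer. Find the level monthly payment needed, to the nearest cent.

€2,232.53

Monthly rate r = 26.8%/12 = 2.23333% = 0.0223333.
Level-payment amortization: P = B₀·r / (1 − (1+r)^(−n)) = 23275.00·0.0223333 / (1 − 1.02233^(−12)).
Denominator 1 − (1+r)^(−12) = 0.232833297.
P = 519.808 / 0.232833297 ≈ 2232.53.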